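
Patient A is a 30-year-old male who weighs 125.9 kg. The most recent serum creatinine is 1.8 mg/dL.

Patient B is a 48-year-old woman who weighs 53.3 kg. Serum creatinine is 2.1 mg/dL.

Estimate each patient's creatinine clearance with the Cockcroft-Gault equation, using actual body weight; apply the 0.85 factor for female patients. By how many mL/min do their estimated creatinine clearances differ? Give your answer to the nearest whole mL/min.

Patient A: CrCl = (140 − 30) × 125.9 / (72 × 1.8) = 13849.0 / 129.60 ≈ 106.9 mL/min
Patient B: CrCl = (140 − 48) × 53.3 / (72 × 2.1) × 0.85 = 4903.6 / 151.20 × 0.85 ≈ 27.6 mL/min
|106.9 − 27.6| = 79.3 mL/min

79 mL/min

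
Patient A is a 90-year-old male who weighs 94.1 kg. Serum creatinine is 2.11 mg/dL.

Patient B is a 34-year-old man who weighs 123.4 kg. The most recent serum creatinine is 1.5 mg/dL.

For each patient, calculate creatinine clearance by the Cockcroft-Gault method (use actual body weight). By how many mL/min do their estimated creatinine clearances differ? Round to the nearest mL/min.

Patient A: CrCl = (140 − 90) × 94.1 / (72 × 2.11) = 4705.0 / 151.92 ≈ 31.0 mL/min
Patient B: CrCl = (140 − 34) × 123.4 / (72 × 1.5) = 13080.4 / 108.00 ≈ 121.1 mL/min
|31.0 − 121.1| = 90.1 mL/min

90 mL/min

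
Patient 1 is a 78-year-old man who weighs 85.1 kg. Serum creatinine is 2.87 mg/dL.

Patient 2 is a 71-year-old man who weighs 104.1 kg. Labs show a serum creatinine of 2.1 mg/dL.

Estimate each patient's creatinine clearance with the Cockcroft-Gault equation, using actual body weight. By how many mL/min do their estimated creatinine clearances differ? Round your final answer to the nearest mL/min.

Patient 1: CrCl = (140 − 78) × 85.1 / (72 × 2.87) = 5276.2 / 206.64 ≈ 25.5 mL/min
Patient 2: CrCl = (140 − 71) × 104.1 / (72 × 2.1) = 7182.9 / 151.20 ≈ 47.5 mL/min
|25.5 − 47.5| = 22.0 mL/min

22 mL/min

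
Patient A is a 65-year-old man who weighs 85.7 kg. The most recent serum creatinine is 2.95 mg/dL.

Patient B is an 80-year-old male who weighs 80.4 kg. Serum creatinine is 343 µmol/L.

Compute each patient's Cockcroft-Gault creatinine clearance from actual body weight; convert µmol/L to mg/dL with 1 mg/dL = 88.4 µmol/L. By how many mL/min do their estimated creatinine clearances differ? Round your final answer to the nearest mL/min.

Patient A: CrCl = (140 − 65) × 85.7 / (72 × 2.95) = 6427.5 / 212.40 ≈ 30.3 mL/min
Patient B: SCr = 343 / 88.4 = 3.88 mg/dL
Patient B: CrCl = (140 − 80) × 80.4 / (72 × 3.88) = 4824.0 / 279.36 ≈ 17.3 mL/min
|30.3 − 17.3| = 13.0 mL/min

13 mL/min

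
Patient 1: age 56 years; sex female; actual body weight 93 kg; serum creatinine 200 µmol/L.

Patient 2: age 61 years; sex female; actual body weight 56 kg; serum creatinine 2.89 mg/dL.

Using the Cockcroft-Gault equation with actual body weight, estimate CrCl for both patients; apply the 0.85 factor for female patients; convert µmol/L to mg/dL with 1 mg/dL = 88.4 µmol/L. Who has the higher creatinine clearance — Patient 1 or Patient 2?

Patient 1

Patient 1: SCr = 200 / 88.4 = 2.262 mg/dL
Patient 1: CrCl = (140 − 56) × 93 / (72 × 2.262) × 0.85 = 7812.0 / 162.86 × 0.85 ≈ 40.8 mL/min
Patient 2: CrCl = (140 − 61) × 56 / (72 × 2.89) × 0.85 = 4424.0 / 208.08 × 0.85 ≈ 18.1 mL/min
40.8 vs 18.1 mL/min → Patient 1 is higher.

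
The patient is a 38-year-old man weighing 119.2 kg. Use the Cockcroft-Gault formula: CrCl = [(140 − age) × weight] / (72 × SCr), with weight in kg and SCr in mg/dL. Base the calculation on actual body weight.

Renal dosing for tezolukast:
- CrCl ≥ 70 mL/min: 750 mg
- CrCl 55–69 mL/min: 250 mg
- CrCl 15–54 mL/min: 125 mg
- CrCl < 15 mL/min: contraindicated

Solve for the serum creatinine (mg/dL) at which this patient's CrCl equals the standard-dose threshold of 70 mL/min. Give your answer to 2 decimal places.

2.41 mg/dL

Standard dose requires CrCl ≥ 70 mL/min.
Set (140 − 38) × 119.2 / (72 × SCr) = 70
SCr = (140 − 38) × 119.2 / (72 × 70) = 2.412 mg/dL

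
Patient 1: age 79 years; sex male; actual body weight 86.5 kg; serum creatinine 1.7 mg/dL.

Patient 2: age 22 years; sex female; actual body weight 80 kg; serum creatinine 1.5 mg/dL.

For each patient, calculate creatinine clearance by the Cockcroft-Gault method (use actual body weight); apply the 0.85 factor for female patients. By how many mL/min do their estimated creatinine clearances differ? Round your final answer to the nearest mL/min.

Patient 1: CrCl = (140 − 79) × 86.5 / (72 × 1.7) = 5276.5 / 122.40 ≈ 43.1 mL/min
Patient 2: CrCl = (140 − 22) × 80 / (72 × 1.5) × 0.85 = 9440.0 / 108.00 × 0.85 ≈ 74.3 mL/min
|43.1 − 74.3| = 31.2 mL/min

31 mL/min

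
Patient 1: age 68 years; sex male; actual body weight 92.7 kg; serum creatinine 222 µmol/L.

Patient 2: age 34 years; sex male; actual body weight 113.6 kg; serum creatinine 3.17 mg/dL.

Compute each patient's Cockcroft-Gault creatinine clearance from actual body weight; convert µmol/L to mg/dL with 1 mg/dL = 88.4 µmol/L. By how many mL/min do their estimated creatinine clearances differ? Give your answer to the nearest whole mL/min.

16 mL/min

Patient 1: SCr = 222 / 88.4 = 2.511 mg/dL
Patient 1: CrCl = (140 − 68) × 92.7 / (72 × 2.511) = 6674.4 / 180.79 ≈ 36.9 mL/min
Patient 2: CrCl = (140 − 34) × 113.6 / (72 × 3.17) = 12041.6 / 228.24 ≈ 52.8 mL/min
|36.9 − 52.8| = 15.9 mL/min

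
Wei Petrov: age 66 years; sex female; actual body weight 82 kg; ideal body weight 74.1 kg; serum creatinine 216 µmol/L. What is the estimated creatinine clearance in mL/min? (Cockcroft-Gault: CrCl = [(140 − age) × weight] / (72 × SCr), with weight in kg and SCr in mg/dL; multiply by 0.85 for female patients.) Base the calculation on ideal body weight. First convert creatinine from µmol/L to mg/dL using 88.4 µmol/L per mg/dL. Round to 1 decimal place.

SCr = 216 / 88.4 = 2.443 mg/dL
CrCl = (140 − 66) × 74.1 / (72 × 2.443) × 0.85 = 5483.4 / 175.90 × 0.85 ≈ 26.5 mL/min

26.5 mL/min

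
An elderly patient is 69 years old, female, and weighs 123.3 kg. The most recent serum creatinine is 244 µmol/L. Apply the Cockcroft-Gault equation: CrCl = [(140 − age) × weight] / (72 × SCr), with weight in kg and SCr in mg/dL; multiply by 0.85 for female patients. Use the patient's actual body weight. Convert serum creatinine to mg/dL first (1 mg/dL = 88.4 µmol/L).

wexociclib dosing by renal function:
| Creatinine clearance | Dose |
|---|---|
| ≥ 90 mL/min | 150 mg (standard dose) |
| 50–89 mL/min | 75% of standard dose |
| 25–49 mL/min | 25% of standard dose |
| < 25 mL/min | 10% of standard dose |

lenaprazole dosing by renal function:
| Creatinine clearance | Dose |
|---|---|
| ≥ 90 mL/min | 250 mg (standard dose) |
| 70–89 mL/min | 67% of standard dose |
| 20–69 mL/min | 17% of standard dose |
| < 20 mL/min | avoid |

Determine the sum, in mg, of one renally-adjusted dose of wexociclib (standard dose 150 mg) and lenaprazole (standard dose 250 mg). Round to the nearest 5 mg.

SCr = 244 / 88.4 = 2.76 mg/dL
CrCl = (140 − 69) × 123.3 / (72 × 2.76) × 0.85 = 8754.3 / 198.72 × 0.85 ≈ 37.4 mL/min
CrCl ≈ 37 mL/min.
wexociclib: 25–49 mL/min → 25% of 150 mg = 37.5 mg.
lenaprazole: 20–69 mL/min → 17% of 250 mg = 42.5 mg.
Total = 37.5 + 42.5 = 80 mg.

80 mg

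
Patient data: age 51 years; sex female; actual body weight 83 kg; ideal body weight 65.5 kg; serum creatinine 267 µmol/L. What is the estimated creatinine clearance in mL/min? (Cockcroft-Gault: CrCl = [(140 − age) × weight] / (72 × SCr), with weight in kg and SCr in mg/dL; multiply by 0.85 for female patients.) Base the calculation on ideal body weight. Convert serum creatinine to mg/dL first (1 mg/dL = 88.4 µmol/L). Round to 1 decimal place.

SCr = 267 / 88.4 = 3.02 mg/dL
CrCl = (140 − 51) × 65.5 / (72 × 3.02) × 0.85 = 5829.5 / 217.44 × 0.85 ≈ 22.8 mL/min

22.8 mL/min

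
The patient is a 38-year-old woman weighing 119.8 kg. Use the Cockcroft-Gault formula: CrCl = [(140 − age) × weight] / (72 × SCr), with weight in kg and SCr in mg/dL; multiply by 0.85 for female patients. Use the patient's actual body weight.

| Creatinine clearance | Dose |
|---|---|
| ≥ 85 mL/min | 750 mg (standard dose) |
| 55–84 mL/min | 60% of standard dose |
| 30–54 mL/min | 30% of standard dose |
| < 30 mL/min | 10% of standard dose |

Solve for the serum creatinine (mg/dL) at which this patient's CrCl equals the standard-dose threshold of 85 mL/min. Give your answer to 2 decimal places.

1.70 mg/dL

Standard dose requires CrCl ≥ 85 mL/min.
Set (140 − 38) × 119.8 × 0.85 / (72 × SCr) = 85
SCr = (140 − 38) × 119.8 × 0.85 / (72 × 85) = 1.697 mg/dL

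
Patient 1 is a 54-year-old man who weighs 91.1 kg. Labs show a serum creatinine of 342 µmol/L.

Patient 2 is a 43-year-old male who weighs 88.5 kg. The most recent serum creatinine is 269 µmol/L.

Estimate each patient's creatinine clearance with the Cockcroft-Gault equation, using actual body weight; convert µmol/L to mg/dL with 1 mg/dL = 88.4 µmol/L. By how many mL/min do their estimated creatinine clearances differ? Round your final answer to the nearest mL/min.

11 mL/min

Patient 1: SCr = 342 / 88.4 = 3.869 mg/dL
Patient 1: CrCl = (140 − 54) × 91.1 / (72 × 3.869) = 7834.6 / 278.57 ≈ 28.1 mL/min
Patient 2: SCr = 269 / 88.4 = 3.043 mg/dL
Patient 2: CrCl = (140 − 43) × 88.5 / (72 × 3.043) = 8584.5 / 219.10 ≈ 39.2 mL/min
|28.1 − 39.2| = 11.1 mL/min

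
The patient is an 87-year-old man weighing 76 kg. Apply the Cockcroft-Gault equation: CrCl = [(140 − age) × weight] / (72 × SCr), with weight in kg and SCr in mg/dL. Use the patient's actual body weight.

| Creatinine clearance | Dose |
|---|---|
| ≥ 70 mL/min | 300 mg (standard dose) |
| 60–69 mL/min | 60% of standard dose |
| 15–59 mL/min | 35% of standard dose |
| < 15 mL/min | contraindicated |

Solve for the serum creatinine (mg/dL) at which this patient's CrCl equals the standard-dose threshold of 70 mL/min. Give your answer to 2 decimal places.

Standard dose requires CrCl ≥ 70 mL/min.
Set (140 − 87) × 76 / (72 × SCr) = 70
SCr = (140 − 87) × 76 / (72 × 70) = 0.799 mg/dL

0.80 mg/dL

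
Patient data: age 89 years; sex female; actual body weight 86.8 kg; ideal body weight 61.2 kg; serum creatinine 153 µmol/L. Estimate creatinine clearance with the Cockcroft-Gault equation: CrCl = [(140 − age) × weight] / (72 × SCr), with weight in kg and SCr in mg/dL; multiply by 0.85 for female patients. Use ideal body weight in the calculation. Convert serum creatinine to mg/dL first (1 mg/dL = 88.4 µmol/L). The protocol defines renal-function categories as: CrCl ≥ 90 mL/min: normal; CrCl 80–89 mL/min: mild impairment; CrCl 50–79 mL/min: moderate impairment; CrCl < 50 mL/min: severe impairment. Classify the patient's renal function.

SCr = 153 / 88.4 = 1.731 mg/dL
CrCl = (140 − 89) × 61.2 / (72 × 1.731) × 0.85 = 3121.2 / 124.63 × 0.85 ≈ 21.3 mL/min
21 mL/min falls in the 'severe impairment' range.

severe impairment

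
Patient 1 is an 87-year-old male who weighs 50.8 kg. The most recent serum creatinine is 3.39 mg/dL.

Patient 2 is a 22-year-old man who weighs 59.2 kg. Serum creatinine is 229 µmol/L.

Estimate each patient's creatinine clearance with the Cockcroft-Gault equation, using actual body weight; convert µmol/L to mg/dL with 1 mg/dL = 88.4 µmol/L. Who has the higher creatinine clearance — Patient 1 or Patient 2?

Patient 1: CrCl = (140 − 87) × 50.8 / (72 × 3.39) = 2692.4 / 244.08 ≈ 11.0 mL/min
Patient 2: SCr = 229 / 88.4 = 2.59 mg/dL
Patient 2: CrCl = (140 − 22) × 59.2 / (72 × 2.59) = 6985.6 / 186.48 ≈ 37.5 mL/min
11.0 vs 37.5 mL/min → Patient 2 is higher.

Patient 2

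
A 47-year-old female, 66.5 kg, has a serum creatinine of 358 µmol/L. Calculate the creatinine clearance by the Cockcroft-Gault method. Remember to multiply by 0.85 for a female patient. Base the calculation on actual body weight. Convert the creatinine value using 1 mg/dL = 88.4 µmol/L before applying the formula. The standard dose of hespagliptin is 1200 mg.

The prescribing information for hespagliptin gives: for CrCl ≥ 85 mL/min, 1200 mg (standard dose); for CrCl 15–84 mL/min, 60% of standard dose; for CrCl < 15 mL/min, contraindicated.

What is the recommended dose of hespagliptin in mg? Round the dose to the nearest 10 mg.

720 mg

SCr = 358 / 88.4 = 4.05 mg/dL
CrCl = (140 − 47) × 66.5 / (72 × 4.05) × 0.85 = 6184.5 / 291.60 × 0.85 ≈ 18.0 mL/min
CrCl ≈ 18 mL/min → bracket 15–84 mL/min.
60% of 1200 mg = 720 mg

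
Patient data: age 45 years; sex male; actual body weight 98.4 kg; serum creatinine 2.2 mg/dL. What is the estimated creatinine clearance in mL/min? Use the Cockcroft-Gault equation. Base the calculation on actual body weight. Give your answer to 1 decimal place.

CrCl = (140 − 45) × 98.4 / (72 × 2.2) = 9348.0 / 158.40 ≈ 59.0 mL/min

59.0 mL/min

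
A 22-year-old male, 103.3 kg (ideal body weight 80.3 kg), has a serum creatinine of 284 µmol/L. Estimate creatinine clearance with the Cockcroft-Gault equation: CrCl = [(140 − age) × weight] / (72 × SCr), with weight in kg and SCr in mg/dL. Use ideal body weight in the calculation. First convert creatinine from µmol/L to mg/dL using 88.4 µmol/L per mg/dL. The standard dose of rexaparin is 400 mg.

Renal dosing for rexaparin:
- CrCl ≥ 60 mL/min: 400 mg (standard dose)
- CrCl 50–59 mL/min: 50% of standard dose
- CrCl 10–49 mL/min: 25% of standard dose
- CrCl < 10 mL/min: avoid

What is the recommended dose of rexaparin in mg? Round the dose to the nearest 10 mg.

100 mg

SCr = 284 / 88.4 = 3.213 mg/dL
CrCl = (140 − 22) × 80.3 / (72 × 3.213) = 9475.4 / 231.34 ≈ 41.0 mL/min
CrCl ≈ 41 mL/min → bracket 10–49 mL/min.
25% of 400 mg = 100 mg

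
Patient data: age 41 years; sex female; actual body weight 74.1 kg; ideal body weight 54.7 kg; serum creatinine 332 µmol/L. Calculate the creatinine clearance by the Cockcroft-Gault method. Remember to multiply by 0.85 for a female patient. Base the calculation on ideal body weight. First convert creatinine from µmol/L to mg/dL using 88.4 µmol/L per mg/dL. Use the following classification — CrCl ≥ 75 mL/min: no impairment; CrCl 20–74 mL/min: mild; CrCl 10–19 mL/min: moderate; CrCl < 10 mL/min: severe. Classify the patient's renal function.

SCr = 332 / 88.4 = 3.756 mg/dL
CrCl = (140 − 41) × 54.7 / (72 × 3.756) × 0.85 = 5415.3 / 270.43 × 0.85 ≈ 17.0 mL/min
17 mL/min falls in the 'moderate' range.

moderate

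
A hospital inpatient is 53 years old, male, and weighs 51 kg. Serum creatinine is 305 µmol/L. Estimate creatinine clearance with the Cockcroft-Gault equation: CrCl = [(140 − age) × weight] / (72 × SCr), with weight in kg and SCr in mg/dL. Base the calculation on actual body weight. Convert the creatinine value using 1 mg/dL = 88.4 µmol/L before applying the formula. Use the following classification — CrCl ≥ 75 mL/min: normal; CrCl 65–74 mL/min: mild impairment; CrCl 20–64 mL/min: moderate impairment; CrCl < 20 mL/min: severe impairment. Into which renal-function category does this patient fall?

severe impairment

SCr = 305 / 88.4 = 3.45 mg/dL
CrCl = (140 − 53) × 51 / (72 × 3.45) = 4437.0 / 248.40 ≈ 17.9 mL/min
18 mL/min falls in the 'severe impairment' range.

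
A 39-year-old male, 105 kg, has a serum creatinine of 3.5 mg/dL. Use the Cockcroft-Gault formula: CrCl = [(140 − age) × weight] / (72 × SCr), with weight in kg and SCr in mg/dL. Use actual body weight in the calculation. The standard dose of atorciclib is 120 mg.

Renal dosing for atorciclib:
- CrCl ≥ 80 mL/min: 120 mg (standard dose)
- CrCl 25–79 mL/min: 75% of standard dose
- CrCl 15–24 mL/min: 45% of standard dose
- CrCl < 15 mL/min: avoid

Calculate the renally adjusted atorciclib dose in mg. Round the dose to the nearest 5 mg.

90 mg

CrCl = (140 − 39) × 105 / (72 × 3.5) = 10605.0 / 252.00 ≈ 42.1 mL/min
CrCl ≈ 42 mL/min → bracket 25–79 mL/min.
75% of 120 mg = 90 mg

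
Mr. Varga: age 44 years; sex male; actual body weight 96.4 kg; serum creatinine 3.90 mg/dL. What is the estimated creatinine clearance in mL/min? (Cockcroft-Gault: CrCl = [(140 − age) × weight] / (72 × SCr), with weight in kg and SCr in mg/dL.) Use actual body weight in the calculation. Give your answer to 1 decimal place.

33.0 mL/min

CrCl = (140 − 44) × 96.4 / (72 × 3.9) = 9254.4 / 280.80 ≈ 33.0 mL/min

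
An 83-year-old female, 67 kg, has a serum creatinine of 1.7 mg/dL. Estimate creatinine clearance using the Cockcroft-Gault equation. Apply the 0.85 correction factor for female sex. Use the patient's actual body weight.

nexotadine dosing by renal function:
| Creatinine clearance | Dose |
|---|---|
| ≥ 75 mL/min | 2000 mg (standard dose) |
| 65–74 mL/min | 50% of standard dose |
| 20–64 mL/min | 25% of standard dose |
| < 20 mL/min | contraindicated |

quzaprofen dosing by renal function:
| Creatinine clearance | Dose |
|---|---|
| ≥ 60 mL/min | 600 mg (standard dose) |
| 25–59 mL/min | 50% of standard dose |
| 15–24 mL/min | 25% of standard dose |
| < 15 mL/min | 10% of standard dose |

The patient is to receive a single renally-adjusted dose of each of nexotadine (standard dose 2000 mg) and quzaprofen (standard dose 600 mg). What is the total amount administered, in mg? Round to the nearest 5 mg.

CrCl = (140 − 83) × 67 / (72 × 1.7) × 0.85 = 3819.0 / 122.40 × 0.85 ≈ 26.5 mL/min
CrCl ≈ 27 mL/min.
nexotadine: 20–64 mL/min → 25% of 2000 mg = 500 mg.
quzaprofen: 25–59 mL/min → 50% of 600 mg = 300 mg.
Total = 500 + 300 = 800 mg.

800 mg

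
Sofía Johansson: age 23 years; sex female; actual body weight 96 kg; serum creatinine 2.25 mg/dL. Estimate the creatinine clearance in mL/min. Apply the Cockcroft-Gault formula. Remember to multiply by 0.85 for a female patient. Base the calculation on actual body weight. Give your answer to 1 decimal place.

58.9 mL/min

CrCl = (140 − 23) × 96 / (72 × 2.25) × 0.85 = 11232.0 / 162.00 × 0.85 ≈ 58.9 mL/min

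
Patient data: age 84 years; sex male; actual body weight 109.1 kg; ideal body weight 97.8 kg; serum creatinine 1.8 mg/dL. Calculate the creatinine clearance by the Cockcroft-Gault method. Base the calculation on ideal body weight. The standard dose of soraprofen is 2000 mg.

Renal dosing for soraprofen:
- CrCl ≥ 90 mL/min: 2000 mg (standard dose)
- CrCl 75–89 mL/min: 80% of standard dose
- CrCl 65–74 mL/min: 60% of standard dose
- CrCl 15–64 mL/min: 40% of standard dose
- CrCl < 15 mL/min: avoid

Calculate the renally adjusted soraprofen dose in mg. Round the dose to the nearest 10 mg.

CrCl = (140 − 84) × 97.8 / (72 × 1.8) = 5476.8 / 129.60 ≈ 42.3 mL/min
CrCl ≈ 42 mL/min → bracket 15–64 mL/min.
40% of 2000 mg = 800 mg

800 mg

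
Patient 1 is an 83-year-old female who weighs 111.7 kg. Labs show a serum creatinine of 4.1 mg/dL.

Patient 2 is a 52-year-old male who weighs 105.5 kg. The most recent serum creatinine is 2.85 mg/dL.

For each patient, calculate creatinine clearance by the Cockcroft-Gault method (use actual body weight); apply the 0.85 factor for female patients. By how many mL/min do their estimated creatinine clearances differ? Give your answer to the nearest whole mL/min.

27 mL/min

Patient 1: CrCl = (140 − 83) × 111.7 / (72 × 4.1) × 0.85 = 6366.9 / 295.20 × 0.85 ≈ 18.3 mL/min
Patient 2: CrCl = (140 − 52) × 105.5 / (72 × 2.85) = 9284.0 / 205.20 ≈ 45.2 mL/min
|18.3 − 45.2| = 26.9 mL/min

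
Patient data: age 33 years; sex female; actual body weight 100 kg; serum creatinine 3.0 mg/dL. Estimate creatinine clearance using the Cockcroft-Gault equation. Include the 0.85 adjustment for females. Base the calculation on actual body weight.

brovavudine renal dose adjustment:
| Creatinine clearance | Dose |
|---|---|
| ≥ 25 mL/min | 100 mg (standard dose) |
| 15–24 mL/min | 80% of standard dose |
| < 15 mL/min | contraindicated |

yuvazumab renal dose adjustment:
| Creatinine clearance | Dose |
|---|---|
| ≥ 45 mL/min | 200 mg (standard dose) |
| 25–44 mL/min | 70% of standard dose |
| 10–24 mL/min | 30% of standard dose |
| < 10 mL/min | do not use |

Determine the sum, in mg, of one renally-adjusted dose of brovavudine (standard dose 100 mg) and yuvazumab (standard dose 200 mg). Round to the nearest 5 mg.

CrCl = (140 − 33) × 100 / (72 × 3) × 0.85 = 10700.0 / 216.00 × 0.85 ≈ 42.1 mL/min
CrCl ≈ 42 mL/min.
brovavudine: ≥ 25 mL/min → 100% of 100 mg = 100 mg.
yuvazumab: 25–44 mL/min → 70% of 200 mg = 140 mg.
Total = 100 + 140 = 240 mg.

240 mg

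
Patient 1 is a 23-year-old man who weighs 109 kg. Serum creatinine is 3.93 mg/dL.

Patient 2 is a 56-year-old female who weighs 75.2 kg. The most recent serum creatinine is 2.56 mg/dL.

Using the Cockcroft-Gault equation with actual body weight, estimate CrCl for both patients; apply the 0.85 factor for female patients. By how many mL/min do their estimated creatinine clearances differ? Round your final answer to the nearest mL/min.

16 mL/min

Patient 1: CrCl = (140 − 23) × 109 / (72 × 3.93) = 12753.0 / 282.96 ≈ 45.1 mL/min
Patient 2: CrCl = (140 − 56) × 75.2 / (72 × 2.56) × 0.85 = 6316.8 / 184.32 × 0.85 ≈ 29.1 mL/min
|45.1 − 29.1| = 16.0 mL/min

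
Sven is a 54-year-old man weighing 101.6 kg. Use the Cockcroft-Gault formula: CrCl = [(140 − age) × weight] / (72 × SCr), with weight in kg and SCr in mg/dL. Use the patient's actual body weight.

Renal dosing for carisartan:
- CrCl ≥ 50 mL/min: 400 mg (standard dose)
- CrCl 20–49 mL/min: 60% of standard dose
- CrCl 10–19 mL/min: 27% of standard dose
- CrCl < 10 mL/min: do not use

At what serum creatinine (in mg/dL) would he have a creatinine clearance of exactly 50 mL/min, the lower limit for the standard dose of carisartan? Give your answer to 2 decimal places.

2.43 mg/dL

Standard dose requires CrCl ≥ 50 mL/min.
Set (140 − 54) × 101.6 / (72 × SCr) = 50
SCr = (140 − 54) × 101.6 / (72 × 50) = 2.427 mg/dL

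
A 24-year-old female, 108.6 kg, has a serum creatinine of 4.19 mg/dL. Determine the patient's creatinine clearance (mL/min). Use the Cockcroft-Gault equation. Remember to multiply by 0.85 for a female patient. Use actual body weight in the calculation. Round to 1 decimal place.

CrCl = (140 − 24) × 108.6 / (72 × 4.19) × 0.85 = 12597.6 / 301.68 × 0.85 ≈ 35.5 mL/min

35.5 mL/min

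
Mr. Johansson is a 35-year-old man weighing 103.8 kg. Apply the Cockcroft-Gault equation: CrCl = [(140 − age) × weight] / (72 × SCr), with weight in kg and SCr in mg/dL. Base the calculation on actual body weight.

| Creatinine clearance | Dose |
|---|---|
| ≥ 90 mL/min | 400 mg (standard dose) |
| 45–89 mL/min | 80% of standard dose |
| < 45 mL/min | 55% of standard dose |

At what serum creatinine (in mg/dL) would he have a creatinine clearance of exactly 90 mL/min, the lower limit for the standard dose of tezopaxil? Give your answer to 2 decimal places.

Standard dose requires CrCl ≥ 90 mL/min.
Set (140 − 35) × 103.8 / (72 × SCr) = 90
SCr = (140 − 35) × 103.8 / (72 × 90) = 1.682 mg/dL

1.68 mg/dL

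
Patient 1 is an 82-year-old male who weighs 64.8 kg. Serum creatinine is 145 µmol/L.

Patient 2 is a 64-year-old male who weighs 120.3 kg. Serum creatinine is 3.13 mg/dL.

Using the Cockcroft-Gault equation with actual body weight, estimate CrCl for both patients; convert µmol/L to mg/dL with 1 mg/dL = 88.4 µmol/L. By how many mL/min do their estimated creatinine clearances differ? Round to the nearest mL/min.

9 mL/min

Patient 1: SCr = 145 / 88.4 = 1.64 mg/dL
Patient 1: CrCl = (140 − 82) × 64.8 / (72 × 1.64) = 3758.4 / 118.08 ≈ 31.8 mL/min
Patient 2: CrCl = (140 − 64) × 120.3 / (72 × 3.13) = 9142.8 / 225.36 ≈ 40.6 mL/min
|31.8 − 40.6| = 8.8 mL/min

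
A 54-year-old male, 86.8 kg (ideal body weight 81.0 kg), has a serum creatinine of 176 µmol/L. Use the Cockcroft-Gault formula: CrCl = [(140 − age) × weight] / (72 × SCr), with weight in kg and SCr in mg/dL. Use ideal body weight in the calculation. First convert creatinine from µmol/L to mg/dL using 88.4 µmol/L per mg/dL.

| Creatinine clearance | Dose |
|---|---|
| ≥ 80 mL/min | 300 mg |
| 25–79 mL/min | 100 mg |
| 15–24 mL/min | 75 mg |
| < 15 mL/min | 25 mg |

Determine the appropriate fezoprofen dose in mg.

100 mg

SCr = 176 / 88.4 = 1.991 mg/dL
CrCl = (140 − 54) × 81 / (72 × 1.991) = 6966.0 / 143.35 ≈ 48.6 mL/min
CrCl ≈ 49 mL/min → bracket 25–79 mL/min.
Dose for this bracket: 100 mg.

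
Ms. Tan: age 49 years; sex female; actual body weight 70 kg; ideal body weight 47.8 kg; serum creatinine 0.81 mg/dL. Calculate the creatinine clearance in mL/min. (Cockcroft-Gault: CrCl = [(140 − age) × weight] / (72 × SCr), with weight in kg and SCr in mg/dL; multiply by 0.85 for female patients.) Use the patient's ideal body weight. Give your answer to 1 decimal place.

63.4 mL/min

CrCl = (140 − 49) × 47.8 / (72 × 0.81) × 0.85 = 4349.8 / 58.32 × 0.85 ≈ 63.4 mL/min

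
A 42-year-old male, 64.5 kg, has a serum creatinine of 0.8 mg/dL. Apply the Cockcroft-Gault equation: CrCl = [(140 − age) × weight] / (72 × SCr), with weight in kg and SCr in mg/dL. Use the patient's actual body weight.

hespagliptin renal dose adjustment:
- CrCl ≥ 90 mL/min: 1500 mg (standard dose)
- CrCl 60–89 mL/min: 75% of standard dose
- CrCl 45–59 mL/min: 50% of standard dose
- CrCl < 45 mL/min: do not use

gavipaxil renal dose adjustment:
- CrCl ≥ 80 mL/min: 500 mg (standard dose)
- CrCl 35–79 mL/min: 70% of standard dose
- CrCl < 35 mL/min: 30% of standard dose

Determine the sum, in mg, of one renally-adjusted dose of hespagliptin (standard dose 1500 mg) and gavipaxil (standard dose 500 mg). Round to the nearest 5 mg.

CrCl = (140 − 42) × 64.5 / (72 × 0.8) = 6321.0 / 57.60 ≈ 109.7 mL/min
CrCl ≈ 110 mL/min.
hespagliptin: ≥ 90 mL/min → 100% of 1500 mg = 1500 mg.
gavipaxil: ≥ 80 mL/min → 100% of 500 mg = 500 mg.
Total = 1500 + 500 = 2000 mg.

2000 mg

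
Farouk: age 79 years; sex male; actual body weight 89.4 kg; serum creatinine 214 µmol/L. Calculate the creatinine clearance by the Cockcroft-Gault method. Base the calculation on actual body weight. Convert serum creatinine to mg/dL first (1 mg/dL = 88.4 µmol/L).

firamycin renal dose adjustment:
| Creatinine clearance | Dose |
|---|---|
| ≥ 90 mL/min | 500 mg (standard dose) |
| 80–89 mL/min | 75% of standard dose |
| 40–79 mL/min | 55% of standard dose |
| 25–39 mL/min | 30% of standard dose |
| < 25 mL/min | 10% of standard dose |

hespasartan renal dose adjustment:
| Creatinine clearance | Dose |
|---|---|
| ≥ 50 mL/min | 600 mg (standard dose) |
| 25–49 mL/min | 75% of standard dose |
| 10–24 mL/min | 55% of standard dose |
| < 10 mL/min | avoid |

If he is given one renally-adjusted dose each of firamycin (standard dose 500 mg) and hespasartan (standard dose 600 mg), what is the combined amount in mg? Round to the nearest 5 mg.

SCr = 214 / 88.4 = 2.421 mg/dL
CrCl = (140 − 79) × 89.4 / (72 × 2.421) = 5453.4 / 174.31 ≈ 31.3 mL/min
CrCl ≈ 31 mL/min.
firamycin: 25–39 mL/min → 30% of 500 mg = 150 mg.
hespasartan: 25–49 mL/min → 75% of 600 mg = 450 mg.
Total = 150 + 450 = 600 mg.

600 mg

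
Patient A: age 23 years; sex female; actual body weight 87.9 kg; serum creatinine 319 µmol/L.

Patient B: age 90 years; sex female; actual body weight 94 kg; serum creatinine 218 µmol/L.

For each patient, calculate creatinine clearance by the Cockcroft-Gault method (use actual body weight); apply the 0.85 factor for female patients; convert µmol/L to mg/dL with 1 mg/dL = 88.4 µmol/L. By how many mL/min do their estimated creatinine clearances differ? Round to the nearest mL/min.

Patient A: SCr = 319 / 88.4 = 3.609 mg/dL
Patient A: CrCl = (140 − 23) × 87.9 / (72 × 3.609) × 0.85 = 10284.3 / 259.85 × 0.85 ≈ 33.6 mL/min
Patient B: SCr = 218 / 88.4 = 2.466 mg/dL
Patient B: CrCl = (140 − 90) × 94 / (72 × 2.466) × 0.85 = 4700.0 / 177.55 × 0.85 ≈ 22.5 mL/min
|33.6 − 22.5| = 11.1 mL/min

11 mL/min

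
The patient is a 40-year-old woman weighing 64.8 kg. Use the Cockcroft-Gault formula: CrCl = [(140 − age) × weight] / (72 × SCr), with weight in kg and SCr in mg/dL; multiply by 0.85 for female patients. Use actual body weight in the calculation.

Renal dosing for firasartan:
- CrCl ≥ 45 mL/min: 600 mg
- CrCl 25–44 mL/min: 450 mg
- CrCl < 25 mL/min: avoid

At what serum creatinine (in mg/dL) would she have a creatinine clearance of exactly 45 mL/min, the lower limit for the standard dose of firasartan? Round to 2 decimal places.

Standard dose requires CrCl ≥ 45 mL/min.
Set (140 − 40) × 64.8 × 0.85 / (72 × SCr) = 45
SCr = (140 − 40) × 64.8 × 0.85 / (72 × 45) = 1.700 mg/dL

1.70 mg/dL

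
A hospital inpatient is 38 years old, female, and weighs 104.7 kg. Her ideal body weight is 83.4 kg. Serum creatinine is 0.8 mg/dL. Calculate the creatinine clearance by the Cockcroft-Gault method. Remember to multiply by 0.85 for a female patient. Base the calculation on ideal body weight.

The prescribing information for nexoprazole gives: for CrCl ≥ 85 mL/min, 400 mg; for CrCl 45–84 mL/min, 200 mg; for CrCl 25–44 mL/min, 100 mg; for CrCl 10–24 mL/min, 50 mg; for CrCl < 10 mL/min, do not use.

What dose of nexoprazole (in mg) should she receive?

400 mg

CrCl = (140 − 38) × 83.4 / (72 × 0.8) × 0.85 = 8506.8 / 57.60 × 0.85 ≈ 125.5 mL/min
CrCl ≈ 126 mL/min → bracket ≥ 85 mL/min.
Dose for this bracket: 400 mg.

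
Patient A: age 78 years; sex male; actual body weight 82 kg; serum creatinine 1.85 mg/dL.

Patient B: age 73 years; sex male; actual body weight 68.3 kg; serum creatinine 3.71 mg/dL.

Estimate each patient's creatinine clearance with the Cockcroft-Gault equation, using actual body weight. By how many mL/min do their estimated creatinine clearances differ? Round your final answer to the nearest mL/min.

21 mL/min

Patient A: CrCl = (140 − 78) × 82 / (72 × 1.85) = 5084.0 / 133.20 ≈ 38.2 mL/min
Patient B: CrCl = (140 − 73) × 68.3 / (72 × 3.71) = 4576.1 / 267.12 ≈ 17.1 mL/min
|38.2 − 17.1| = 21.1 mL/min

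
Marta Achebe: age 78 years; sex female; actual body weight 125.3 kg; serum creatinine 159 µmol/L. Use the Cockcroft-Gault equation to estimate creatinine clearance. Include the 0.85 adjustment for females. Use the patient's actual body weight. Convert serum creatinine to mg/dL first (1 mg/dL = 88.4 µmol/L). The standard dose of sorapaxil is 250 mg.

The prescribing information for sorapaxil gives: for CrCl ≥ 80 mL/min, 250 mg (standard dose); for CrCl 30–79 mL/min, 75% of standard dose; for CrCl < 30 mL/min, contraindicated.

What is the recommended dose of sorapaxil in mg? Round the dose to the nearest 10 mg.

190 mg

SCr = 159 / 88.4 = 1.799 mg/dL
CrCl = (140 − 78) × 125.3 / (72 × 1.799) × 0.85 = 7768.6 / 129.53 × 0.85 ≈ 51.0 mL/min
CrCl ≈ 51 mL/min → bracket 30–79 mL/min.
75% of 250 mg = 187.5 mg → 190 mg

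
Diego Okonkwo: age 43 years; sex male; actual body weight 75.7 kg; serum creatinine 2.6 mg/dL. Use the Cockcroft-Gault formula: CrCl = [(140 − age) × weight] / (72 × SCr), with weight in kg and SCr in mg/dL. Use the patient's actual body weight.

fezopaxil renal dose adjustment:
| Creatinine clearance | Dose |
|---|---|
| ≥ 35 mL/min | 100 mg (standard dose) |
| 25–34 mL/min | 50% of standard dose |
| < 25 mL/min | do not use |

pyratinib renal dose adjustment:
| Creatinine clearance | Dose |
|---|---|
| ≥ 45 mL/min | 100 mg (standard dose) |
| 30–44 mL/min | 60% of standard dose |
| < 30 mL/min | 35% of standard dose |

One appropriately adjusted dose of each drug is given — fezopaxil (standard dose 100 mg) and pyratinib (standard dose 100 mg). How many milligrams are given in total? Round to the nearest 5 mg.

CrCl = (140 − 43) × 75.7 / (72 × 2.6) = 7342.9 / 187.20 ≈ 39.2 mL/min
CrCl ≈ 39 mL/min.
fezopaxil: ≥ 35 mL/min → 100% of 100 mg = 100 mg.
pyratinib: 30–44 mL/min → 60% of 100 mg = 60 mg.
Total = 100 + 60 = 160 mg.

160 mg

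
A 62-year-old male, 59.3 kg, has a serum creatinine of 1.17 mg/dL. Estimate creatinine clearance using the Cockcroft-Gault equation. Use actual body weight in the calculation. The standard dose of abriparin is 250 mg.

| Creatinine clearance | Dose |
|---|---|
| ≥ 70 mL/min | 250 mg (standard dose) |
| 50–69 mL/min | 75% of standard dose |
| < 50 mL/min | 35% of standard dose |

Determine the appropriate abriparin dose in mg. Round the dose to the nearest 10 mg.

190 mg

CrCl = (140 − 62) × 59.3 / (72 × 1.17) = 4625.4 / 84.24 ≈ 54.9 mL/min
CrCl ≈ 55 mL/min → bracket 50–69 mL/min.
75% of 250 mg = 187.5 mg → 190 mg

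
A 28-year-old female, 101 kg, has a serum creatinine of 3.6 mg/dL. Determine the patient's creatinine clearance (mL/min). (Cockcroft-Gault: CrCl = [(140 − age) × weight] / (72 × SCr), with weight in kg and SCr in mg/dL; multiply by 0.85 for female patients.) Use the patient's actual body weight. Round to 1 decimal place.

37.1 mL/min

CrCl = (140 − 28) × 101 / (72 × 3.6) × 0.85 = 11312.0 / 259.20 × 0.85 ≈ 37.1 mL/min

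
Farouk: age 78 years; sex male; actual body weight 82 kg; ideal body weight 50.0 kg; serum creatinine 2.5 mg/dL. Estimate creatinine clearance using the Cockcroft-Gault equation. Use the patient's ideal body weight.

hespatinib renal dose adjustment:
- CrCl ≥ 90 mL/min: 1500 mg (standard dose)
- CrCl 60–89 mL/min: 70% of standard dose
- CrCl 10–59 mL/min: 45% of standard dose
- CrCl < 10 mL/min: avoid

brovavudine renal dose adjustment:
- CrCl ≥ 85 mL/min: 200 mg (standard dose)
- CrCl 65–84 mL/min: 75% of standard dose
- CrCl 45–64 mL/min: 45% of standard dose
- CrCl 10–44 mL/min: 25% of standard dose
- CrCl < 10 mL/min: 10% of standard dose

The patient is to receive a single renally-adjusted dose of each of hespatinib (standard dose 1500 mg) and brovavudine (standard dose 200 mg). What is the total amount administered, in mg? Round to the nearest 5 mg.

CrCl = (140 − 78) × 50 / (72 × 2.5) = 3100.0 / 180.00 ≈ 17.2 mL/min
CrCl ≈ 17 mL/min.
hespatinib: 10–59 mL/min → 45% of 1500 mg = 675 mg.
brovavudine: 10–44 mL/min → 25% of 200 mg = 50 mg.
Total = 675 + 50 = 725 mg.

725 mg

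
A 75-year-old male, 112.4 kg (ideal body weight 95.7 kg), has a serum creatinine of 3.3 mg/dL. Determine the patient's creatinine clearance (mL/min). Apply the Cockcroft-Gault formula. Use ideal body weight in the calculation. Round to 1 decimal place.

CrCl = (140 − 75) × 95.7 / (72 × 3.3) = 6220.5 / 237.60 ≈ 26.2 mL/min

26.2 mL/min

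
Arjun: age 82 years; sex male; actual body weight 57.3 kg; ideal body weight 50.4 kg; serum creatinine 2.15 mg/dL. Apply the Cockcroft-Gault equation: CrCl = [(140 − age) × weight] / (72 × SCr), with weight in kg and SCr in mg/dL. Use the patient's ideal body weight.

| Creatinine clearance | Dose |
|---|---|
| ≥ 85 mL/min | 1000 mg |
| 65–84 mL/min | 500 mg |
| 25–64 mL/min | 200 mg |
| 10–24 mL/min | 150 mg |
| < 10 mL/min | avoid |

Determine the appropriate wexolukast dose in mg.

150 mg

CrCl = (140 − 82) × 50.4 / (72 × 2.15) = 2923.2 / 154.80 ≈ 18.9 mL/min
CrCl ≈ 19 mL/min → bracket 10–24 mL/min.
Dose for this bracket: 150 mg.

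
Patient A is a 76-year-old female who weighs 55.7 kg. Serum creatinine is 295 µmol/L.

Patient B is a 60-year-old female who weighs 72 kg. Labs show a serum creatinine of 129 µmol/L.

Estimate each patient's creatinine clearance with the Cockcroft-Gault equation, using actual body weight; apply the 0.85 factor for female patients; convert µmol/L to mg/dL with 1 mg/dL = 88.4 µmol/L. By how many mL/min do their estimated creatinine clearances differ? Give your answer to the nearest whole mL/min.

Patient A: SCr = 295 / 88.4 = 3.337 mg/dL
Patient A: CrCl = (140 − 76) × 55.7 / (72 × 3.337) × 0.85 = 3564.8 / 240.26 × 0.85 ≈ 12.6 mL/min
Patient B: SCr = 129 / 88.4 = 1.459 mg/dL
Patient B: CrCl = (140 − 60) × 72 / (72 × 1.459) × 0.85 = 5760.0 / 105.05 × 0.85 ≈ 46.6 mL/min
|12.6 − 46.6| = 34.0 mL/min

34 mL/min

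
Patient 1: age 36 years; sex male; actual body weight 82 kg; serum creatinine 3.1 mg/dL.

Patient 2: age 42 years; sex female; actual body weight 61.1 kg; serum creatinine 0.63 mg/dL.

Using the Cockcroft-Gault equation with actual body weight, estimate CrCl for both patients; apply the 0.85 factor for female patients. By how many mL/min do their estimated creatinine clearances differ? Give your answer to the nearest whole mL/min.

74 mL/min

Patient 1: CrCl = (140 − 36) × 82 / (72 × 3.1) = 8528.0 / 223.20 ≈ 38.2 mL/min
Patient 2: CrCl = (140 − 42) × 61.1 / (72 × 0.63) × 0.85 = 5987.8 / 45.36 × 0.85 ≈ 112.2 mL/min
|38.2 − 112.2| = 74.0 mL/min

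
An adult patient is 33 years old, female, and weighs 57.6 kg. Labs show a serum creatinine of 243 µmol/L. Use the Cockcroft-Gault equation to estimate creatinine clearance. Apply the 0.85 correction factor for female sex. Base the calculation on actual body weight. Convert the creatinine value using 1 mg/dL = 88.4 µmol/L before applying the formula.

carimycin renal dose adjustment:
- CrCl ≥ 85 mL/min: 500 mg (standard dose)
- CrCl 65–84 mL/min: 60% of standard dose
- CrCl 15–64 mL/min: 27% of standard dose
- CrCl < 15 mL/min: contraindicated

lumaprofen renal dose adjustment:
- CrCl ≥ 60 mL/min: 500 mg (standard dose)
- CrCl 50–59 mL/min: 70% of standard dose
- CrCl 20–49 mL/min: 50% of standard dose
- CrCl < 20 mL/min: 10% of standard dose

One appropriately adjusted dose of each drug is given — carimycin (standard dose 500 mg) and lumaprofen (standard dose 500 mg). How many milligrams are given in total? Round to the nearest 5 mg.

385 mg

SCr = 243 / 88.4 = 2.749 mg/dL
CrCl = (140 − 33) × 57.6 / (72 × 2.749) × 0.85 = 6163.2 / 197.93 × 0.85 ≈ 26.5 mL/min
CrCl ≈ 26 mL/min.
carimycin: 15–64 mL/min → 27% of 500 mg = 135 mg.
lumaprofen: 20–49 mL/min → 50% of 500 mg = 250 mg.
Total = 135 + 250 = 385 mg.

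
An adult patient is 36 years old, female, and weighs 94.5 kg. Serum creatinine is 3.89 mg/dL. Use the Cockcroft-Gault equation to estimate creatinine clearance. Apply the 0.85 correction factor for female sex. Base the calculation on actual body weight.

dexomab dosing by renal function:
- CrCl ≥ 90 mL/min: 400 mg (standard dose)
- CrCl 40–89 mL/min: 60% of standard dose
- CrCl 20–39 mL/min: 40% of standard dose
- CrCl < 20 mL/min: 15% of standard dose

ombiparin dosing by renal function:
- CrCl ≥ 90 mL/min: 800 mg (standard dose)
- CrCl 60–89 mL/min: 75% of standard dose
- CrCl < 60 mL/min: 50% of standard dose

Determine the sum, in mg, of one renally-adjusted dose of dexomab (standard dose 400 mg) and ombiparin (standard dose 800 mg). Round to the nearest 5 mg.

CrCl = (140 − 36) × 94.5 / (72 × 3.89) × 0.85 = 9828.0 / 280.08 × 0.85 ≈ 29.8 mL/min
CrCl ≈ 30 mL/min.
dexomab: 20–39 mL/min → 40% of 400 mg = 160 mg.
ombiparin: < 60 mL/min → 50% of 800 mg = 400 mg.
Total = 160 + 400 = 560 mg.

560 mg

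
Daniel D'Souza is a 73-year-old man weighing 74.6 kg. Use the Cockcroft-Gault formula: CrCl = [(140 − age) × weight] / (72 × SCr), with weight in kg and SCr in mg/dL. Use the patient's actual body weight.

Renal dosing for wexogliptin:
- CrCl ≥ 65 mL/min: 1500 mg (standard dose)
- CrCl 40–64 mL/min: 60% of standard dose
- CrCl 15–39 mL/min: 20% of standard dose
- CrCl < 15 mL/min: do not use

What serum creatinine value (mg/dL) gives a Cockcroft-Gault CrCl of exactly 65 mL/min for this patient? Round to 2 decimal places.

Standard dose requires CrCl ≥ 65 mL/min.
Set (140 − 73) × 74.6 / (72 × SCr) = 65
SCr = (140 − 73) × 74.6 / (72 × 65) = 1.068 mg/dL

1.07 mg/dL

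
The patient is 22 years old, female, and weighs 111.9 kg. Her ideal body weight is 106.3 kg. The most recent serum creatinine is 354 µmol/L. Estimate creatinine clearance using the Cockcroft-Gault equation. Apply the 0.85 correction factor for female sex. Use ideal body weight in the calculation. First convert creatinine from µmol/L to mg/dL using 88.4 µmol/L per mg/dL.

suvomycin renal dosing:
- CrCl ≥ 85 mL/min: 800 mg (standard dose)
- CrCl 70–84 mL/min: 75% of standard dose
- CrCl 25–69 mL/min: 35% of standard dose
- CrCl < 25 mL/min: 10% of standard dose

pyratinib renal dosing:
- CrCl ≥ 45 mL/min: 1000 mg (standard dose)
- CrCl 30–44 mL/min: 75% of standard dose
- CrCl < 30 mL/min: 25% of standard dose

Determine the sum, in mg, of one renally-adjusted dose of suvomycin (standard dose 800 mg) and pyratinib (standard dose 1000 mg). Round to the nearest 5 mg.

1030 mg

SCr = 354 / 88.4 = 4.005 mg/dL
CrCl = (140 − 22) × 106.3 / (72 × 4.005) × 0.85 = 12543.4 / 288.36 × 0.85 ≈ 37.0 mL/min
CrCl ≈ 37 mL/min.
suvomycin: 25–69 mL/min → 35% of 800 mg = 280 mg.
pyratinib: 30–44 mL/min → 75% of 1000 mg = 750 mg.
Total = 280 + 750 = 1030 mg.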